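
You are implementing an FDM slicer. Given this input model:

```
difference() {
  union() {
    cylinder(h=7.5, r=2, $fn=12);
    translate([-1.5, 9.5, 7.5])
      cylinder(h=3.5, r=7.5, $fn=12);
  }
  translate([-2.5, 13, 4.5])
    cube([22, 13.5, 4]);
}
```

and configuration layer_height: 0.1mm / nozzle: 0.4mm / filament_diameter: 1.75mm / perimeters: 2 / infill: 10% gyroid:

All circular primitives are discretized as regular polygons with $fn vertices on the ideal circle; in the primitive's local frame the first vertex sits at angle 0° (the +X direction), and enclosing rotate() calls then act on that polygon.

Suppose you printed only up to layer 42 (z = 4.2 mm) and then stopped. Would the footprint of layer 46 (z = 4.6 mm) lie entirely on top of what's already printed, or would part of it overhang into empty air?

entirely on top

Compare the two slices. At z = 4.2: the r=2 cylinder contributes a regular 12-gon of circumradius 2 (area = (12/2)·2.000²·sin(360°/12) = 12.00 mm²); the cylinder at (-1.5, 9.5) does not reach this height (z outside [7.5, 11]); Taking the union: only the r=2 cylinder is present, so the union is just that shape — area = 12.00 mm²; the cube at (-2.5, 13) does not reach this height (z outside [4.5, 8.5]); Taking the first minus the rest: none of the subtracted shapes is present at this height, so that combined region is unchanged — area = 12.00 mm². At z = 4.6: the cylinder: section is a regular 12-gon, circumradius r=2 (area = (12/2)·2.000²·sin(360°/12) = 12.00 mm²); the cylinder at (-1.5, 9.5) is absent (z outside [7.5, 11]); Merging all regions: only the r=2 cylinder is present, so the union is just that shape — area = 12.00 mm²; the 22×13.5 cube at (-2.5, 13) contributes its full rectangle (area 297.00 mm²); After the difference (first − rest): starting from the result so far (12.00 mm²), the 22×13.5 cube at (-2.5, 13) misses the remaining region (no effect) — area = 12.00 mm². Checking containment: the cross-section at z = 4.6 is a subset of the cross-section at z = 4.2.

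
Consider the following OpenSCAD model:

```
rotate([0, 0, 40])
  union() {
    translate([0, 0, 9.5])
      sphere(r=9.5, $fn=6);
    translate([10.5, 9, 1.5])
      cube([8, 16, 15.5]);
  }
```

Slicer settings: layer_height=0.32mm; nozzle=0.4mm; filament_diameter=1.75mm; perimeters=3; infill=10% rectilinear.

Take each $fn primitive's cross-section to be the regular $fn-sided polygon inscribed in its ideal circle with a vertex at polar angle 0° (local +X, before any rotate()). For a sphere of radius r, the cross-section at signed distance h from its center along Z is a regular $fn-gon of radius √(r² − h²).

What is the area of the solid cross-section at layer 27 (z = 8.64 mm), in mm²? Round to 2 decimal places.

At z = 8.64 mm: the r=9.5 sphere slices to a regular 6-gon of circumradius 9.461 (√(r²−h²) with h=0.86 from center) (area = (6/2)·9.461²·sin(360°/6) = 232.55 mm²); the cube at (10.5, 9) (footprint 8×16) is included at this height (area 128.00 mm²); Merging all regions: the 2 present regions are separate (no shared area or edge), so areas and boundary lengths simply add and each stays a separate island — area = 360.55 mm²; (whole slice rotated 40° about Z — lengths, areas and connectivity unchanged). Overall, the cross-section has 2 separate islands. Net area = 360.55 mm².

360.55 mm²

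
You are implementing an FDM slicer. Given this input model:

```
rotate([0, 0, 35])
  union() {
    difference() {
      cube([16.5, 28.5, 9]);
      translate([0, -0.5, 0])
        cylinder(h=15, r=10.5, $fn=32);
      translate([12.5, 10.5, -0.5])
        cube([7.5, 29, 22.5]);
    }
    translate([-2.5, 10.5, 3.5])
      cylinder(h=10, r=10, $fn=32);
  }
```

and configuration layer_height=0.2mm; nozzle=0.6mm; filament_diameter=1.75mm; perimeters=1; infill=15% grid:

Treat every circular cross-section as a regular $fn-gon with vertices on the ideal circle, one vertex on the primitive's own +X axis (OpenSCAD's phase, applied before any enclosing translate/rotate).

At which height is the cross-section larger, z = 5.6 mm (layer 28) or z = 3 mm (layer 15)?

Layer 28 (z = 5.6): the cube is present — its section is the full 16.5×28.5 rectangle (area 470.25 mm²); the r=10.5 cylinder at (0, -0.5) gives a regular 32-gon of circumradius 10.5 (constant along its height) (area = (32/2)·10.500²·sin(360°/32) = 344.14 mm²); the cube at (12.5, 10.5) (footprint 7.5×29) is included at this height (area 217.50 mm²); After the difference (first − rest): starting from the 16.5×28.5 cube (470.25 mm²), the r=10.5 cylinder at (0, -0.5) partially overlaps it — only the 80.80 mm² overlap (of its 344.14 mm²) is removed, clipping the outline; the 7.5×29 cube at (12.5, 10.5) partially overlaps it — only the 72.00 mm² overlap (of its 217.50 mm²) is removed, clipping the outline — area = 317.45 mm²; the r=10 cylinder at (-2.5, 10.5) contributes a regular 32-gon of circumradius 10 (area = (32/2)·10.000²·sin(360°/32) = 312.14 mm²); Merging all regions: the regions partially overlap — summed areas 629.60 mm² minus the doubly-counted overlap 63.96 mm² gives 565.64 mm² — area = 565.64 mm²; (rotated 35° about Z; rotation is an isometry so areas/perimeters/island counts are preserved). So its area = 565.64 mm². Layer 15 (z = 3): the cube is present — its section is the full 16.5×28.5 rectangle (area 470.25 mm²); the r=10.5 cylinder at (0, -0.5) gives a regular 32-gon of circumradius 10.5 (constant along its height) (area = (32/2)·10.500²·sin(360°/32) = 344.14 mm²); the 7.5×29 cube at (12.5, 10.5) contributes its full rectangle (area 217.50 mm²); Subtracting the remaining from the first: starting from the 16.5×28.5 cube (470.25 mm²), the r=10.5 cylinder at (0, -0.5) partially overlaps it — only the 80.80 mm² overlap (of its 344.14 mm²) is removed, clipping the outline; the 7.5×29 cube at (12.5, 10.5) partially overlaps it — only the 72.00 mm² overlap (of its 217.50 mm²) is removed, clipping the outline — area = 317.45 mm²; the cylinder at (-2.5, 10.5) is not intersected at this z (z outside [3.5, 13.5]); Combining (union): only the result so far is present, so the union is just that shape — area = 317.45 mm²; (whole slice rotated 35° about Z — lengths, areas and connectivity unchanged). So its area = 317.45 mm². Layer 28 is larger (565.64 vs 317.45 mm²).

layer 28 (z = 5.6 mm)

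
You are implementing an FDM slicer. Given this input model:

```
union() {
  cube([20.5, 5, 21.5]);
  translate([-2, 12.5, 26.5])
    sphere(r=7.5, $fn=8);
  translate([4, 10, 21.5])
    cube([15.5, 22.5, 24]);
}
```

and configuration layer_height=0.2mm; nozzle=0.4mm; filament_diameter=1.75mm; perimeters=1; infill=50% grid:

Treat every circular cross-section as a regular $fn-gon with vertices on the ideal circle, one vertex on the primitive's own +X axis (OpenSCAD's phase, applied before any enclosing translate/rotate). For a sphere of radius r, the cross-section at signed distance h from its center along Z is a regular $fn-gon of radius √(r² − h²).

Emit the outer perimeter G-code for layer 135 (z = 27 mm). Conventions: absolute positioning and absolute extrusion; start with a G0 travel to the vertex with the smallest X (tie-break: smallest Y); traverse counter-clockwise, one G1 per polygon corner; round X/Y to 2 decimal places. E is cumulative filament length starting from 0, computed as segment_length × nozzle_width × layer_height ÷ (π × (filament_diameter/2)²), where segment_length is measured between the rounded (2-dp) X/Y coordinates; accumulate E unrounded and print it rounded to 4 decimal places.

G0 X-9.48 Y12.50 Z27.00
G1 X-7.29 Y7.21 E0.1904
G1 X-2.00 Y5.02 E0.3809
G1 X3.29 Y7.21 E0.5713
G1 X4.45 Y10.00 E0.6718
G1 X19.50 Y10.00 E1.1723
G1 X19.50 Y32.50 E1.9207
G1 X4.00 Y32.50 E2.4362
G1 X4.00 Y16.08 E2.9824
G1 X3.29 Y17.79 E3.0439
G1 X-2.00 Y19.98 E3.2344
G1 X-7.29 Y17.79 E3.4248
G1 X-9.48 Y12.50 E3.6152

At z = 27 mm: the cube is absent (z outside [0, 21.5]); the sphere at (-2, 12.5): section is a regular 8-gon, circumradius = √(r²−h²) = √(7.5²−0.5²) = 7.483; the cube at (4, 10) (footprint 15.5×22.5) is included at this height; Merging all regions: the regions partially overlap (shared area 5.07 mm²), so overlapping operands fuse into one piece — 1 connected region. The outline is a single polygon with 12 vertices. Extrusion per mm of travel: 0.4 × 0.2 / (π × 0.875²) = 0.033260. Accumulating E over each segment gives final E = 3.6152.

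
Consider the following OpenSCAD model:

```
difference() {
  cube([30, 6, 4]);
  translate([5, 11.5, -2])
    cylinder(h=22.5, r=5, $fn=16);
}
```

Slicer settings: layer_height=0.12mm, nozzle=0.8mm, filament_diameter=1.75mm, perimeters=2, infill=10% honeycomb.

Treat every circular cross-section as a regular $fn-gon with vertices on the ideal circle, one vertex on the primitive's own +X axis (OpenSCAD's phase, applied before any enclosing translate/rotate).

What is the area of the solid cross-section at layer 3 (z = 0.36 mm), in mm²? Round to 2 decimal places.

180.00 mm²

At z = 0.36 mm: the cube (footprint 30×6) is included at this height (area 180.00 mm²); the r=5 cylinder at (5, 11.5) gives a regular 16-gon of circumradius 5 (constant along its height) (area = (16/2)·5.000²·sin(360°/16) = 76.54 mm²); Subtracting the remaining from the first: starting from the 30×6 cube (180.00 mm²), the r=5 cylinder at (5, 11.5) misses the remaining region (no effect) — area = 180.00 mm². Overall, the cross-section is a single solid region. Net area = 180.00 mm².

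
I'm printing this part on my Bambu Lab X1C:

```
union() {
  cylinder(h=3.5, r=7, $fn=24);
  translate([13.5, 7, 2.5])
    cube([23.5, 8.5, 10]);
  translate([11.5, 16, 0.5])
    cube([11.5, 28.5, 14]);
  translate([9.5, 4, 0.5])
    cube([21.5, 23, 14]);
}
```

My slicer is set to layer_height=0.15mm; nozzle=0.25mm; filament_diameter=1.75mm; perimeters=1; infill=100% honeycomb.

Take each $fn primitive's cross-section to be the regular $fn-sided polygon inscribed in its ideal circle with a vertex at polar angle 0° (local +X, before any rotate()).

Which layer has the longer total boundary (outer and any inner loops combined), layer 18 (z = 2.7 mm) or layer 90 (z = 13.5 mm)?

layer 18 (z = 2.7 mm)

Layer 18 (z = 2.7): the cylinder: section is a regular 24-gon, circumradius r=7 (perimeter = 2·24·7.000·sin(180°/24) = 43.86 mm); the 23.5×8.5 cube at (13.5, 7) contributes its full rectangle (perimeter 64.00 mm); the cube at (11.5, 16) is present — its section is the full 11.5×28.5 rectangle (perimeter 80.00 mm); the 21.5×23 cube at (9.5, 4) contributes its full rectangle (perimeter 89.00 mm); Combining (union): the regions partially overlap (shared area 275.25 mm²), so the edge portions inside another operand are dropped and the merged outline is re-measured after clipping — boundary = 179.86 mm. So its perimeter = 179.86 mm. Layer 90 (z = 13.5): the cylinder is absent (z outside [0, 3.5]); the cube at (13.5, 7) is absent (z outside [2.5, 12.5]); the cube at (11.5, 16) is present — its section is the full 11.5×28.5 rectangle (perimeter 80.00 mm); the cube at (9.5, 4) (footprint 21.5×23) is included at this height (perimeter 89.00 mm); Taking the union: the regions partially overlap (shared area 126.50 mm²), so the edge portions inside another operand are dropped and the merged outline is re-measured after clipping — boundary = 124.00 mm. So its perimeter = 124.00 mm. Layer 18 is larger (179.86 vs 124.00 mm).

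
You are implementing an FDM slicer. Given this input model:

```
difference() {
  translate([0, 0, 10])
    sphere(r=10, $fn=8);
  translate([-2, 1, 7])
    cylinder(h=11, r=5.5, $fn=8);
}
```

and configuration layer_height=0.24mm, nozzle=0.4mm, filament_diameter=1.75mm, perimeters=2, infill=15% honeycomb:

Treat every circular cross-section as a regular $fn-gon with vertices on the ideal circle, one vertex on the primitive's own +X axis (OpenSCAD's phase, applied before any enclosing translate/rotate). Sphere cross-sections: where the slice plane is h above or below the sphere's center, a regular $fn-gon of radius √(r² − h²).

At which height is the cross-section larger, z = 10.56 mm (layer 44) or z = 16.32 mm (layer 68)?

Layer 44 (z = 10.56): the r=10 sphere contributes a regular 8-gon of circumradius √(10²−0.56²) = 9.984 (area = (8/2)·9.984²·sin(360°/8) = 281.96 mm²); the cylinder at (-2, 1): section is a regular 8-gon, circumradius r=5.5 (area = (8/2)·5.500²·sin(360°/8) = 85.56 mm²); Subtracting the remaining from the first: starting from the r=10 sphere (281.96 mm²), the r=5.5 cylinder at (-2, 1) lies wholly inside it (removes its full 85.56 mm² and its 33.68 mm outline becomes a hole wall) — area = 196.40 mm². So its area = 196.40 mm². Layer 68 (z = 16.32): the r=10 sphere contributes a regular 8-gon of circumradius √(10²−6.32²) = 7.750 (area = (8/2)·7.750²·sin(360°/8) = 169.87 mm²); the r=5.5 cylinder at (-2, 1) gives a regular 8-gon of circumradius 5.5 (constant along its height) (area = (8/2)·5.500²·sin(360°/8) = 85.56 mm²); Subtracting the remaining from the first: starting from the r=10 sphere (169.87 mm²), the r=5.5 cylinder at (-2, 1) partially overlaps it — only the 84.90 mm² overlap (of its 85.56 mm²) is removed, clipping the outline — area = 84.97 mm². So its area = 84.97 mm². Layer 44 is larger (196.40 vs 84.97 mm²).

layer 44 (z = 10.56 mm)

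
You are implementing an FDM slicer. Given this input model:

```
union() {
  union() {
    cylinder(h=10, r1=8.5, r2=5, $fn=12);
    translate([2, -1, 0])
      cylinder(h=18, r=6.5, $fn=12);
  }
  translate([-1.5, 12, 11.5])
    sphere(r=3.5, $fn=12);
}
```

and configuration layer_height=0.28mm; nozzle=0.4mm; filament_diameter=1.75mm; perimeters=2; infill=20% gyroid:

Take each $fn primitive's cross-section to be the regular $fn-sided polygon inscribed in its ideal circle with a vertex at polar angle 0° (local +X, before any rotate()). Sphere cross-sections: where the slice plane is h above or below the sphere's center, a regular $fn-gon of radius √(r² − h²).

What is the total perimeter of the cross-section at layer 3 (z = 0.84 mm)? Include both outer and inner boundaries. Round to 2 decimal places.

At z = 0.84 mm: the cone contributes a regular 12-gon of circumradius 8.206 (interpolated between r1=8.5 and r2=5 at t=0.084) (perimeter = 2·12·8.206·sin(180°/12) = 50.97 mm); the r=6.5 cylinder at (2, -1) contributes a regular 12-gon of circumradius 6.5 (perimeter = 2·12·6.500·sin(180°/12) = 40.38 mm); Merging all regions: the regions partially overlap (shared area 122.89 mm²), so the edge portions inside another operand are dropped and the merged outline is re-measured after clipping — boundary = 51.53 mm; the sphere at (-1.5, 12) is absent (|z−center|=10.660 > r=3.5); Taking the union: only the result so far is present, so the union is just that shape — boundary = 51.53 mm. Overall, the cross-section is a single solid region. Total boundary length (outer) = 51.53 mm.

51.53 mm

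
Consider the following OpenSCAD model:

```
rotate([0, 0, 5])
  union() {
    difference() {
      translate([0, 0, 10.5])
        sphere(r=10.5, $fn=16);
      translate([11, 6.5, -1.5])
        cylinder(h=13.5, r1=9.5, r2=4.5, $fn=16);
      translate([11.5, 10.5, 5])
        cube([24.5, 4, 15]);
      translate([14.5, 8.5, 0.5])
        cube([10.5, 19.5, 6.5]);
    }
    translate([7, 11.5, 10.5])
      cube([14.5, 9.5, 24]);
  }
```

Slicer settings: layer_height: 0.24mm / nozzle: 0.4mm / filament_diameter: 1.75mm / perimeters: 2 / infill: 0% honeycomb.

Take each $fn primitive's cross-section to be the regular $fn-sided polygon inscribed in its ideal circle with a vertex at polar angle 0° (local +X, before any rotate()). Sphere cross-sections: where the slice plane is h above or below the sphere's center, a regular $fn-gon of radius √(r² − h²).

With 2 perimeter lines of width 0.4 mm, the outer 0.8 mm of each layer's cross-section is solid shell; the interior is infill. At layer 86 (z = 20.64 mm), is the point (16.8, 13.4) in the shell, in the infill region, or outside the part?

shell

At z = 20.64 mm: the sphere: section is a regular 16-gon, circumradius = √(r²−h²) = √(10.5²−10.14²) = 2.726; the cone at (11, 6.5) does not reach this height (z outside [-1.5, 12]); the cube at (11.5, 10.5) is absent (z outside [5, 20]); the cube at (14.5, 8.5) is absent (z outside [0.5, 7]); Taking the first minus the rest: none of the subtracted shapes is present at this height, so the r=10.5 sphere is unchanged — 1 connected region; the cube at (7, 11.5) is present — its section is the full 14.5×9.5 rectangle; Taking the union: the 2 present regions are separate (no shared area or edge), so areas and boundary lengths simply add and each stays a separate island — 2 connected regions; (whole slice rotated 5° about Z — lengths, areas and connectivity unchanged). Overall, the cross-section has 2 separate islands. Undo the 5° rotation: the query point maps to (17.904, 11.885) in the un-rotated model frame. The nearest boundary edge runs (21.50, 11.50)→(7.00, 11.50); distance from the point to it = 0.38 mm. (Shell/infill is judged within the island containing the point — the largest one.) The point is inside the cross-section, 0.38 mm from the nearest boundary — within the 0.8 mm shell band (2 × 0.4).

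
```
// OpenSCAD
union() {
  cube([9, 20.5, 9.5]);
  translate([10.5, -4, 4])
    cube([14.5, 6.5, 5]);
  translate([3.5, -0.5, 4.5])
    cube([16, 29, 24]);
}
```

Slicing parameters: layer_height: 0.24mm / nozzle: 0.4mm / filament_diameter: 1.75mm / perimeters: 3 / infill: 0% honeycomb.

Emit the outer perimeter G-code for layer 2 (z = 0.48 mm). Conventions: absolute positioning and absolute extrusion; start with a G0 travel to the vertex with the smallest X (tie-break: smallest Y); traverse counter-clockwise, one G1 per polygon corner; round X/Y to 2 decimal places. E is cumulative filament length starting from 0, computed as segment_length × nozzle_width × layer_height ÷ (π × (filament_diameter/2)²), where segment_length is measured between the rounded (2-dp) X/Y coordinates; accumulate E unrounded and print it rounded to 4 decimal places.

G0 X0.00 Y0.00 Z0.48
G1 X9.00 Y0.00 E0.3592
G1 X9.00 Y20.50 E1.1774
G1 X0.00 Y20.50 E1.5366
G1 X0.00 Y0.00 E2.3548

At z = 0.48 mm: the cube (footprint 9×20.5) is included at this height; the cube at (10.5, -4) is not intersected at this z (z outside [4, 9]); the cube at (3.5, -0.5) is absent (z outside [4.5, 28.5]); Merging all regions: only the 9×20.5 cube is present, so the union is just that shape — 1 connected region. The outline is a single polygon with 4 vertices. Extrusion per mm of travel: 0.4 × 0.24 / (π × 0.875²) = 0.039912. Accumulating E over each segment gives final E = 2.3548.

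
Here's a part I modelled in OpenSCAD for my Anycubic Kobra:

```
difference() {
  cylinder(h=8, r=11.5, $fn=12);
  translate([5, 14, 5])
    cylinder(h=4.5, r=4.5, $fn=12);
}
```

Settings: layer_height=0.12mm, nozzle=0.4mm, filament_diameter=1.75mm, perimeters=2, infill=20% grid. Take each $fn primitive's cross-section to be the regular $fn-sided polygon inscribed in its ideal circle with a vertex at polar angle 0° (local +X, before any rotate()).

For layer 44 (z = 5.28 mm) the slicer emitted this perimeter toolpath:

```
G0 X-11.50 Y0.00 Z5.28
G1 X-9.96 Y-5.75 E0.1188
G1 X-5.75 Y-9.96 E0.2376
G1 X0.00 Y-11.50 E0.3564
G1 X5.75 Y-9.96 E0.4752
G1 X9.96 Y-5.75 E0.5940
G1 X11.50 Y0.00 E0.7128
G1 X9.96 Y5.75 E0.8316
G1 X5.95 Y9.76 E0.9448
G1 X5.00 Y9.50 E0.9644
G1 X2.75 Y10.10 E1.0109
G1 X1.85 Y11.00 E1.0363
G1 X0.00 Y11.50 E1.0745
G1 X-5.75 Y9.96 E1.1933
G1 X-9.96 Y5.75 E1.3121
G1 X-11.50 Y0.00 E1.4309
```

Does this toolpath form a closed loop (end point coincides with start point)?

yes

Start point (G0): (-11.50, 0.00). End point (last G1): the path returns to the start — closed.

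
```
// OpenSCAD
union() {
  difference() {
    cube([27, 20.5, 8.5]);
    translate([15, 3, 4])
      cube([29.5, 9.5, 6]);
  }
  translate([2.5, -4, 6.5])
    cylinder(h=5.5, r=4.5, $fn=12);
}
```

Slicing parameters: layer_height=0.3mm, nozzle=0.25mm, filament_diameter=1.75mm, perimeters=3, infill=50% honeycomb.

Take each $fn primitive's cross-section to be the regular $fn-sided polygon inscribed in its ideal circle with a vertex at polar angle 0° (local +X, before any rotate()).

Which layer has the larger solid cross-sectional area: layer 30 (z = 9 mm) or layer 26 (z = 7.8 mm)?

layer 26 (z = 7.8 mm)

Layer 30 (z = 9): the cube is absent (z outside [0, 8.5]); the cube at (15, 3) is present — its section is the full 29.5×9.5 rectangle (area 280.25 mm²); Taking the first minus the rest: the first operand is absent here, so nothing remains; the r=4.5 cylinder at (2.5, -4) contributes a regular 12-gon of circumradius 4.5 (area = (12/2)·4.500²·sin(360°/12) = 60.75 mm²); Merging all regions: only the r=4.5 cylinder at (2.5, -4) is present, so the union is just that shape — area = 60.75 mm². So its area = 60.75 mm². Layer 26 (z = 7.8): the cube (footprint 27×20.5) is included at this height (area 553.50 mm²); the 29.5×9.5 cube at (15, 3) contributes its full rectangle (area 280.25 mm²); Subtracting the remaining from the first: starting from the 27×20.5 cube (553.50 mm²), the 29.5×9.5 cube at (15, 3) partially overlaps it — only the 114.00 mm² overlap (of its 280.25 mm²) is removed, clipping the outline — area = 439.50 mm²; the r=4.5 cylinder at (2.5, -4) contributes a regular 12-gon of circumradius 4.5 (area = (12/2)·4.500²·sin(360°/12) = 60.75 mm²); Taking the union: the regions partially overlap — summed areas 500.25 mm² minus the doubly-counted overlap 0.93 mm² gives 499.32 mm² — area = 499.32 mm². So its area = 499.32 mm². Layer 26 is larger (499.32 vs 60.75 mm²).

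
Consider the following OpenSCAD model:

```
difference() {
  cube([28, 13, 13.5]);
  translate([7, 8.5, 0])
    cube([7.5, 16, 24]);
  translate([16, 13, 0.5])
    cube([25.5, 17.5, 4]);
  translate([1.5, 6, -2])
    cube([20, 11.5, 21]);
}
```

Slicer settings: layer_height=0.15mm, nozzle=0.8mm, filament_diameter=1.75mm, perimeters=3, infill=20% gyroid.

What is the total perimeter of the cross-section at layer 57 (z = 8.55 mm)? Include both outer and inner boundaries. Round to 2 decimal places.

At z = 8.55 mm: the cube (footprint 28×13) is included at this height (perimeter 82.00 mm); the cube at (7, 8.5) is present — its section is the full 7.5×16 rectangle (perimeter 47.00 mm); the cube at (16, 13) does not reach this height (z outside [0.5, 4.5]); the cube at (1.5, 6) is present — its section is the full 20×11.5 rectangle (perimeter 63.00 mm); After the difference (first − rest): starting from the 28×13 cube, the 7.5×16 cube at (7, 8.5) partially overlaps it — only the 33.75 mm² overlap (of its 120.00 mm²) is removed, clipping the outline; the 20×11.5 cube at (1.5, 6) partially overlaps it — only the 106.25 mm² overlap (of its 230.00 mm²) is removed, clipping the outline — boundary = 96.00 mm. Overall, the cross-section is a single solid region. Total boundary length (outer) = 96.00 mm.

96.00 mm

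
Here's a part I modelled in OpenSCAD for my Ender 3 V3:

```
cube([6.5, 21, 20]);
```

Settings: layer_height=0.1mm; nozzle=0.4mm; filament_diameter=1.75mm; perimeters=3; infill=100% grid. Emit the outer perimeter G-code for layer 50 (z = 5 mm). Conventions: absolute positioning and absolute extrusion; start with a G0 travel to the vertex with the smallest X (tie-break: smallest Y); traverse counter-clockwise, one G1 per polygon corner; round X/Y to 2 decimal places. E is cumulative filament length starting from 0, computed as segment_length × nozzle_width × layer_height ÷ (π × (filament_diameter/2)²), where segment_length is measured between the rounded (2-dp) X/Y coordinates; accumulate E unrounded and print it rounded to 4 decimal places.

G0 X0.00 Y0.00 Z5.00
G1 X6.50 Y0.00 E0.1081
G1 X6.50 Y21.00 E0.4573
G1 X0.00 Y21.00 E0.5654
G1 X0.00 Y0.00 E0.9147

At z = 5 mm: the cube (footprint 6.5×21) is included at this height. The outline is a single polygon with 4 vertices. Extrusion per mm of travel: 0.4 × 0.1 / (π × 0.875²) = 0.016630. Accumulating E over each segment gives final E = 0.9147.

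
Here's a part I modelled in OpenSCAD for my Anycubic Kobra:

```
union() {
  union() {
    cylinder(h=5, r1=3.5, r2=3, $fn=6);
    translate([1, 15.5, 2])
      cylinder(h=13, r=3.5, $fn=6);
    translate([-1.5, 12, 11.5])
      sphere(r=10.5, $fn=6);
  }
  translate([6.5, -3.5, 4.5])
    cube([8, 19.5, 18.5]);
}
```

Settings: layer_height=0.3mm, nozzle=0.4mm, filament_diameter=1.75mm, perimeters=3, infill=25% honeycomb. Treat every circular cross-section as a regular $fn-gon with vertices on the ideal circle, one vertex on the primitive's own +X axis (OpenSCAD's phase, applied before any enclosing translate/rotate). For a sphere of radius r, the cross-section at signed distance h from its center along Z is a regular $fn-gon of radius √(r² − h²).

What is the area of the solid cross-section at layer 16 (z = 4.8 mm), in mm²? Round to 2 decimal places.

At z = 4.8 mm: the cone (r1=3.5→r2=3) has section circumradius 3.020 here — a regular 6-gon (area = (6/2)·3.020²·sin(360°/6) = 23.70 mm²); the cylinder at (1, 15.5): section is a regular 6-gon, circumradius r=3.5 (area = (6/2)·3.500²·sin(360°/6) = 31.83 mm²); the r=10.5 sphere at (-1.5, 12) contributes a regular 6-gon of circumradius √(10.5²−6.7²) = 8.085 (area = (6/2)·8.085²·sin(360°/6) = 169.81 mm²); Taking the union: the regions partially overlap — summed areas 225.33 mm² minus the doubly-counted overlap 31.83 mm² gives 193.51 mm² — area = 193.51 mm²; the cube at (6.5, -3.5) is present — its section is the full 8×19.5 rectangle (area 156.00 mm²); Merging all regions: the regions partially overlap — summed areas 349.51 mm² minus the doubly-counted overlap 0.01 mm² gives 349.49 mm² — area = 349.49 mm². Overall, the cross-section has 2 separate islands. Net area = 349.49 mm².

349.49 mm²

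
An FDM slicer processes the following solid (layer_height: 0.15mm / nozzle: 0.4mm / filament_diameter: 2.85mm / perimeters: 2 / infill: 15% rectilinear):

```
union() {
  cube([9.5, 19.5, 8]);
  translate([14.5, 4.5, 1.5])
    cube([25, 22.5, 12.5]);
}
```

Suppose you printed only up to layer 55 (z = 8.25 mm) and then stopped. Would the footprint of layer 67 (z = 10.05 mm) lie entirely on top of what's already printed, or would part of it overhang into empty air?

Compare the two slices. At z = 8.25: the cube is not intersected at this z (z outside [0, 8]); the cube at (14.5, 4.5) is present — its section is the full 25×22.5 rectangle (area 562.50 mm²); Combining (union): only the 25×22.5 cube at (14.5, 4.5) is present, so the union is just that shape — area = 562.50 mm². At z = 10.05: the cube is absent (z outside [0, 8]); the cube at (14.5, 4.5) is present — its section is the full 25×22.5 rectangle (area 562.50 mm²); Merging all regions: only the 25×22.5 cube at (14.5, 4.5) is present, so the union is just that shape — area = 562.50 mm². Checking containment: the cross-section at z = 10.05 is a subset of the cross-section at z = 8.25.

entirely on top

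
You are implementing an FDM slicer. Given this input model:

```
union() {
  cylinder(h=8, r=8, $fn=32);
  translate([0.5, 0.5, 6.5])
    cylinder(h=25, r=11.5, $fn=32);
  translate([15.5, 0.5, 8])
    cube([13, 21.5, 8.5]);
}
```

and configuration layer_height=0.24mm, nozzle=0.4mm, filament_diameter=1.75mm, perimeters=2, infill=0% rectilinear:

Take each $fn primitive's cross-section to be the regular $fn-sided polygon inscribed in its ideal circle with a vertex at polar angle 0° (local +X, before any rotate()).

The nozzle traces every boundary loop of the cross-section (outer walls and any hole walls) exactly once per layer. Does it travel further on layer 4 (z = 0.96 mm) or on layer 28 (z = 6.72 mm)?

Layer 4 (z = 0.96): the r=8 cylinder contributes a regular 32-gon of circumradius 8 (perimeter = 2·32·8.000·sin(180°/32) = 50.18 mm); the cylinder at (0.5, 0.5) does not reach this height (z outside [6.5, 31.5]); the cube at (15.5, 0.5) does not reach this height (z outside [8, 16.5]); Combining (union): only the r=8 cylinder is present, so the union is just that shape — boundary = 50.18 mm. So its perimeter = 50.18 mm. Layer 28 (z = 6.72): the cylinder: section is a regular 32-gon, circumradius r=8 (perimeter = 2·32·8.000·sin(180°/32) = 50.18 mm); the cylinder at (0.5, 0.5): section is a regular 32-gon, circumradius r=11.5 (perimeter = 2·32·11.500·sin(180°/32) = 72.14 mm); the cube at (15.5, 0.5) is absent (z outside [8, 16.5]); Merging all regions: the r=8 cylinder lies entirely inside the r=11.5 cylinder at (0.5, 0.5), so the union is just the r=11.5 cylinder at (0.5, 0.5) — boundary = 72.14 mm. So its perimeter = 72.14 mm. Layer 28 is larger (72.14 vs 50.18 mm).

layer 28 (z = 6.72 mm)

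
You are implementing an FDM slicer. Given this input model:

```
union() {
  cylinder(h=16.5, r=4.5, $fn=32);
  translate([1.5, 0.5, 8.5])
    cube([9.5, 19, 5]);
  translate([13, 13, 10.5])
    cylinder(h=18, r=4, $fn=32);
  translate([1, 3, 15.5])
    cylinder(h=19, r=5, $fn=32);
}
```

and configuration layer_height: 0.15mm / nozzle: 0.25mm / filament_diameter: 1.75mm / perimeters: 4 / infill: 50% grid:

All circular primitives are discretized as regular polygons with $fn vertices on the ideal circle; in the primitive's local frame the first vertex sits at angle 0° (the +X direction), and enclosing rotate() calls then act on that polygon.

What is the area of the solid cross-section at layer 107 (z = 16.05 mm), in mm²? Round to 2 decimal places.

150.34 mm²

At z = 16.05 mm: the cylinder: section is a regular 32-gon, circumradius r=4.5 (area = (32/2)·4.500²·sin(360°/32) = 63.21 mm²); the cube at (1.5, 0.5) is not intersected at this z (z outside [8.5, 13.5]); the r=4 cylinder at (13, 13) gives a regular 32-gon of circumradius 4 (constant along its height) (area = (32/2)·4.000²·sin(360°/32) = 49.94 mm²); the r=5 cylinder at (1, 3) gives a regular 32-gon of circumradius 5 (constant along its height) (area = (32/2)·5.000²·sin(360°/32) = 78.04 mm²); Taking the union: the regions partially overlap — summed areas 191.19 mm² minus the doubly-counted overlap 40.85 mm² gives 150.34 mm² — area = 150.34 mm². Overall, the cross-section has 2 separate islands. Net area = 150.34 mm².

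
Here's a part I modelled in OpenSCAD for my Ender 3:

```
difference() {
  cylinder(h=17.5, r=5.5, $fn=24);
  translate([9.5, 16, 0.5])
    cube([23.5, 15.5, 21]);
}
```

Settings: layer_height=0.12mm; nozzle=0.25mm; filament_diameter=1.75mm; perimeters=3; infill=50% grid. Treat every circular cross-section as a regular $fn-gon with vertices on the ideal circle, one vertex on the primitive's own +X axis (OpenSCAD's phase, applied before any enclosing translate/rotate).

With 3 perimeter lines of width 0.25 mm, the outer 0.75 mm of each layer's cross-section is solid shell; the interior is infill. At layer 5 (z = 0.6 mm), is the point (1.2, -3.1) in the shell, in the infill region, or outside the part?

At z = 0.6 mm: the r=5.5 cylinder gives a regular 24-gon of circumradius 5.5 (constant along its height); the cube at (9.5, 16) (footprint 23.5×15.5) is included at this height; After the difference (first − rest): starting from the r=5.5 cylinder, the 23.5×15.5 cube at (9.5, 16) misses the remaining region (no effect) — 1 connected region. Overall, the cross-section is a single solid region. The nearest boundary edge runs (2.75, -4.76)→(1.42, -5.31); distance from the point to it = 2.13 mm. The point is inside the cross-section and 2.13 mm from the nearest boundary — more than the 0.75 mm shell width (3 × 0.25), so it's in the infill interior.

infill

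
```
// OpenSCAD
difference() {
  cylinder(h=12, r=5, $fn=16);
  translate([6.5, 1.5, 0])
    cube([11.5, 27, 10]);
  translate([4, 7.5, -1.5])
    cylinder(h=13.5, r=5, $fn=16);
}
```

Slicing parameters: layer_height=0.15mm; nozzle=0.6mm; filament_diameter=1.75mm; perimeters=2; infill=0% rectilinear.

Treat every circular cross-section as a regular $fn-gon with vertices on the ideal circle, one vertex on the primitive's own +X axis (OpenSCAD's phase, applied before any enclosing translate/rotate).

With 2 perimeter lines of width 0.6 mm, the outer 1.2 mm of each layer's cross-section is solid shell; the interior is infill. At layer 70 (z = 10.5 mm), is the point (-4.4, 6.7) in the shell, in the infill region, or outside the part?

outside

At z = 10.5 mm: the r=5 cylinder contributes a regular 16-gon of circumradius 5; the cube at (6.5, 1.5) is not intersected at this z (z outside [0, 10]); the cylinder at (4, 7.5): section is a regular 16-gon, circumradius r=5; After the difference (first − rest): starting from the r=5 cylinder, the r=5 cylinder at (4, 7.5) partially overlaps it — only the 4.66 mm² overlap (of its 76.54 mm²) is removed, clipping the outline — 1 connected region. Overall, the cross-section is a single solid region. The nearest boundary edge runs (-3.54, 3.54)→(-1.91, 4.62); distance from the point to it = 3.11 mm. The point is not inside any of the regions above, so it lies outside the cross-section (3.11 mm from the nearest boundary).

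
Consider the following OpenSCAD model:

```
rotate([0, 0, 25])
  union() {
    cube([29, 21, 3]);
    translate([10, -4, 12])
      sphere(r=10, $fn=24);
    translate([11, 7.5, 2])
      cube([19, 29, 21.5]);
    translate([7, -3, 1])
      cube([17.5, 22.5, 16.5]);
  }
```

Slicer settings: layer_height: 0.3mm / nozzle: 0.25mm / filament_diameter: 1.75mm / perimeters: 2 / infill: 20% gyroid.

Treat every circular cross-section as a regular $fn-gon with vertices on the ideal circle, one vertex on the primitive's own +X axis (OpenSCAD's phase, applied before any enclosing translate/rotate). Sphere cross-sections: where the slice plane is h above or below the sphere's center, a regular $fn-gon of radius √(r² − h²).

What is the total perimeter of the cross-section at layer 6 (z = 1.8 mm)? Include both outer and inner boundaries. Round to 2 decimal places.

106.00 mm

At z = 1.8 mm: the cube (footprint 29×21) is included at this height (perimeter 100.00 mm); the sphere at (10, -4) is absent (|z−center|=10.200 > r=10); the cube at (11, 7.5) is absent (z outside [2, 23.5]); the 17.5×22.5 cube at (7, -3) contributes its full rectangle (perimeter 80.00 mm); Combining (union): the regions partially overlap (shared area 341.25 mm²), so the edge portions inside another operand are dropped and the merged outline is re-measured after clipping — boundary = 106.00 mm; (rotated 25° about Z; rotation is an isometry so areas/perimeters/island counts are preserved). Overall, the cross-section is a single solid region. Total boundary length (outer) = 106.00 mm.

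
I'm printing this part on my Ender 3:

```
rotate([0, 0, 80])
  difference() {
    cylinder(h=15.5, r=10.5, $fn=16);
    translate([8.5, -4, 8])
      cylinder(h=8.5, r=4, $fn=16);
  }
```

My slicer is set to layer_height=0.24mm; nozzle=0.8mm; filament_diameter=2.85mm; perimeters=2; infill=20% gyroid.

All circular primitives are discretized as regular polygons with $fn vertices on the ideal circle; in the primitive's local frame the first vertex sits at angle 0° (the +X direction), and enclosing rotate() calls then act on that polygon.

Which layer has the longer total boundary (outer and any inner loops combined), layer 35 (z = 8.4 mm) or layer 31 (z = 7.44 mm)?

layer 35 (z = 8.4 mm)

Layer 35 (z = 8.4): the r=10.5 cylinder gives a regular 16-gon of circumradius 10.5 (constant along its height) (perimeter = 2·16·10.500·sin(180°/16) = 65.55 mm); the r=4 cylinder at (8.5, -4) gives a regular 16-gon of circumradius 4 (constant along its height) (perimeter = 2·16·4.000·sin(180°/16) = 24.97 mm); Subtracting the remaining from the first: starting from the r=10.5 cylinder, the r=4 cylinder at (8.5, -4) partially overlaps it — only the 30.14 mm² overlap (of its 48.98 mm²) is removed, clipping the outline — boundary = 70.37 mm; (whole slice rotated 80° about Z — lengths, areas and connectivity unchanged). So its perimeter = 70.37 mm. Layer 31 (z = 7.44): the r=10.5 cylinder contributes a regular 16-gon of circumradius 10.5 (perimeter = 2·16·10.500·sin(180°/16) = 65.55 mm); the cylinder at (8.5, -4) is absent (z outside [8, 16.5]); After the difference (first − rest): none of the subtracted shapes is present at this height, so the r=10.5 cylinder is unchanged — boundary = 65.55 mm; (rotated 80° about Z; rotation is an isometry so areas/perimeters/island counts are preserved). So its perimeter = 65.55 mm. Layer 35 is larger (70.37 vs 65.55 mm).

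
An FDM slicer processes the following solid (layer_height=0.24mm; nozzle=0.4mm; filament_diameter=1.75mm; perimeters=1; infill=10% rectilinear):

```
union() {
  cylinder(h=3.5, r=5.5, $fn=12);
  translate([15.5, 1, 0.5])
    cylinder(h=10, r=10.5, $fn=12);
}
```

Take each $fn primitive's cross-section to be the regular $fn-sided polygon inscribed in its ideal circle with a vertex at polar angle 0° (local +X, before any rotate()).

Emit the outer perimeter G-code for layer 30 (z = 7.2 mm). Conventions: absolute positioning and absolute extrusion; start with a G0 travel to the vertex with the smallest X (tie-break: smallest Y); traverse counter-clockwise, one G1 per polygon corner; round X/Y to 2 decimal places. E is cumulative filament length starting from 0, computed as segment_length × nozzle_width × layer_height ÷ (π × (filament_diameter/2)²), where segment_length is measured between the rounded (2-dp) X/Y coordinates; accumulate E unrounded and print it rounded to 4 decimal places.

At z = 7.2 mm: the cylinder is not intersected at this z (z outside [0, 3.5]); the r=10.5 cylinder at (15.5, 1) contributes a regular 12-gon of circumradius 10.5; Taking the union: only the r=10.5 cylinder at (15.5, 1) is present, so the union is just that shape — 1 connected region. The outline is a single polygon with 12 vertices. Extrusion per mm of travel: 0.4 × 0.24 / (π × 0.875²) = 0.039912. Accumulating E over each segment gives final E = 2.6027.

G0 X5.00 Y1.00 Z7.20
G1 X6.41 Y-4.25 E0.2170
G1 X10.25 Y-8.09 E0.4337
G1 X15.50 Y-9.50 E0.6507
G1 X20.75 Y-8.09 E0.8676
G1 X24.59 Y-4.25 E1.0844
G1 X26.00 Y1.00 E1.3013
G1 X24.59 Y6.25 E1.5183
G1 X20.75 Y10.09 E1.7351
G1 X15.50 Y11.50 E1.9520
G1 X10.25 Y10.09 E2.1690
G1 X6.41 Y6.25 E2.3857
G1 X5.00 Y1.00 E2.6027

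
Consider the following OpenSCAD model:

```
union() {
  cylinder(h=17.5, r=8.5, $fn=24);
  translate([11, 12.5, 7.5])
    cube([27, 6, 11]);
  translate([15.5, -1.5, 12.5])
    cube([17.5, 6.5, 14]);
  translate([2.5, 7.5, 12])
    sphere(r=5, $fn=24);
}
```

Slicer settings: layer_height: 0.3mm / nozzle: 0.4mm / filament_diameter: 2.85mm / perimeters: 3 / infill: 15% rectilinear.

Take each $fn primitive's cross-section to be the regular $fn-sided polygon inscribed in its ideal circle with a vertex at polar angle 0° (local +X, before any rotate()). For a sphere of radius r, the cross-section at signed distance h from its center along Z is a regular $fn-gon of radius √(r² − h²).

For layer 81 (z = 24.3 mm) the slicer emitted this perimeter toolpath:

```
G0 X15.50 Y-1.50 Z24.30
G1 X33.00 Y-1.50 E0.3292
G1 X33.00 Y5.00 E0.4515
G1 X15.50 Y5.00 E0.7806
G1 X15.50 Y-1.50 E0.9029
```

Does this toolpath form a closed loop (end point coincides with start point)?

yes

Start point (G0): (15.50, -1.50). End point (last G1): the path returns to the start — closed.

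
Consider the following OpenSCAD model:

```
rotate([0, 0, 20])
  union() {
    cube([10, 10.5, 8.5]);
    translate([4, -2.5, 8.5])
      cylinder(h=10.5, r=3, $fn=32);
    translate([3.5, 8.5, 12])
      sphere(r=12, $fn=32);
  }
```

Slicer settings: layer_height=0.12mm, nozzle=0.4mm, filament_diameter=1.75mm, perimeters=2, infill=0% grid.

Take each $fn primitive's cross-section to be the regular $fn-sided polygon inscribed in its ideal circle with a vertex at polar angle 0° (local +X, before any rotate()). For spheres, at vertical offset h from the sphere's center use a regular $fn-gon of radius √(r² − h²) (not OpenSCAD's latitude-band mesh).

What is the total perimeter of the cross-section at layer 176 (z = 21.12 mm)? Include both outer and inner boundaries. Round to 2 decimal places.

At z = 21.12 mm: the cube is absent (z outside [0, 8.5]); the cylinder at (4, -2.5) does not reach this height (z outside [8.5, 19]); the sphere at (3.5, 8.5): section is a regular 32-gon, circumradius = √(r²−h²) = √(12²−9.12²) = 7.799 (perimeter = 2·32·7.799·sin(180°/32) = 48.92 mm); Combining (union): only the r=12 sphere at (3.5, 8.5) is present, so the union is just that shape — boundary = 48.92 mm; (rotated 20° about Z; rotation is an isometry so areas/perimeters/island counts are preserved). Overall, the cross-section is a single solid region. Total boundary length (outer) = 48.92 mm.

48.92 mm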